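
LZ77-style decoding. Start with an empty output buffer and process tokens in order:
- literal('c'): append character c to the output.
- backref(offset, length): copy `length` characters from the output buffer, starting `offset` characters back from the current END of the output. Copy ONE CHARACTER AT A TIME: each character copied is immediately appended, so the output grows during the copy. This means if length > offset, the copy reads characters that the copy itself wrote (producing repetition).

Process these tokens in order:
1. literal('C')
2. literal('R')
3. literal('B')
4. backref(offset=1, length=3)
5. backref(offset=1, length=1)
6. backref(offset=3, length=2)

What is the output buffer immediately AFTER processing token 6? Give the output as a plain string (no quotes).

Answer: CRBBBBBBB

Derivation:
Token 1: literal('C'). Output: "C"
Token 2: literal('R'). Output: "CR"
Token 3: literal('B'). Output: "CRB"
Token 4: backref(off=1, len=3) (overlapping!). Copied 'BBB' from pos 2. Output: "CRBBBB"
Token 5: backref(off=1, len=1). Copied 'B' from pos 5. Output: "CRBBBBB"
Token 6: backref(off=3, len=2). Copied 'BB' from pos 4. Output: "CRBBBBBBB"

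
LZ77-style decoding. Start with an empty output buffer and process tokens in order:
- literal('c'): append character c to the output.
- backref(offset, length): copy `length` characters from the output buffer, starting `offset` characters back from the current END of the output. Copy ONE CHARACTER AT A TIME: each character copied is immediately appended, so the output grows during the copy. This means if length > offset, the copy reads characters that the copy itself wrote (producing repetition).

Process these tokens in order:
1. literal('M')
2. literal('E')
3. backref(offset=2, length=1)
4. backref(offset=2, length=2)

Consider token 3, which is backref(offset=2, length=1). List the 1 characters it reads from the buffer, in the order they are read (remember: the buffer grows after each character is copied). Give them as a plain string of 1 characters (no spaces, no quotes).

Token 1: literal('M'). Output: "M"
Token 2: literal('E'). Output: "ME"
Token 3: backref(off=2, len=1). Buffer before: "ME" (len 2)
  byte 1: read out[0]='M', append. Buffer now: "MEM"

Answer: M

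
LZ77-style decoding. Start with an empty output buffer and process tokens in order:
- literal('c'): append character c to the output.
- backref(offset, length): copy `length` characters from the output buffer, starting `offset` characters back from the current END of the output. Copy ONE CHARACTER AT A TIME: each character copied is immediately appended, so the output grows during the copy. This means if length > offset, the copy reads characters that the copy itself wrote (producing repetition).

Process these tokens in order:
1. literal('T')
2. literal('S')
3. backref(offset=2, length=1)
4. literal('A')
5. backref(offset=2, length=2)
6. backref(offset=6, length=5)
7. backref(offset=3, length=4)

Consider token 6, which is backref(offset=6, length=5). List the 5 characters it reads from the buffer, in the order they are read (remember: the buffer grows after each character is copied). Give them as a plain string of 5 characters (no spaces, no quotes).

Token 1: literal('T'). Output: "T"
Token 2: literal('S'). Output: "TS"
Token 3: backref(off=2, len=1). Copied 'T' from pos 0. Output: "TST"
Token 4: literal('A'). Output: "TSTA"
Token 5: backref(off=2, len=2). Copied 'TA' from pos 2. Output: "TSTATA"
Token 6: backref(off=6, len=5). Buffer before: "TSTATA" (len 6)
  byte 1: read out[0]='T', append. Buffer now: "TSTATAT"
  byte 2: read out[1]='S', append. Buffer now: "TSTATATS"
  byte 3: read out[2]='T', append. Buffer now: "TSTATATST"
  byte 4: read out[3]='A', append. Buffer now: "TSTATATSTA"
  byte 5: read out[4]='T', append. Buffer now: "TSTATATSTAT"

Answer: TSTAT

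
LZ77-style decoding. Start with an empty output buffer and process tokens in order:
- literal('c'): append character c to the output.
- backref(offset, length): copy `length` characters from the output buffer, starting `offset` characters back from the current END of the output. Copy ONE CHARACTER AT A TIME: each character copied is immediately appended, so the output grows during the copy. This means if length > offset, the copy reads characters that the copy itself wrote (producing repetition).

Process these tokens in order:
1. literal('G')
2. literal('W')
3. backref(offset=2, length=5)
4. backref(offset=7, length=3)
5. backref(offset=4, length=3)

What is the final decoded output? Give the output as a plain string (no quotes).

Token 1: literal('G'). Output: "G"
Token 2: literal('W'). Output: "GW"
Token 3: backref(off=2, len=5) (overlapping!). Copied 'GWGWG' from pos 0. Output: "GWGWGWG"
Token 4: backref(off=7, len=3). Copied 'GWG' from pos 0. Output: "GWGWGWGGWG"
Token 5: backref(off=4, len=3). Copied 'GGW' from pos 6. Output: "GWGWGWGGWGGGW"

Answer: GWGWGWGGWGGGW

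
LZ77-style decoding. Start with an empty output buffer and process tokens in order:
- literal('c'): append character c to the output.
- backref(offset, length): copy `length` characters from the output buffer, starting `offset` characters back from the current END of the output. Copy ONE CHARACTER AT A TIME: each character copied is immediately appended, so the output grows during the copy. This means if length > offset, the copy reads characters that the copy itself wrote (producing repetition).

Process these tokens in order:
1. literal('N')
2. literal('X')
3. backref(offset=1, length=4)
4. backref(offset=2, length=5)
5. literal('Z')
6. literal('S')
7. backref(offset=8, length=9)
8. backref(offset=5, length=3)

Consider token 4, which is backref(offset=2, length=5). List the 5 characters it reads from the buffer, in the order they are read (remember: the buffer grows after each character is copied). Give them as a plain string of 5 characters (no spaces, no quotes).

Answer: XXXXX

Derivation:
Token 1: literal('N'). Output: "N"
Token 2: literal('X'). Output: "NX"
Token 3: backref(off=1, len=4) (overlapping!). Copied 'XXXX' from pos 1. Output: "NXXXXX"
Token 4: backref(off=2, len=5). Buffer before: "NXXXXX" (len 6)
  byte 1: read out[4]='X', append. Buffer now: "NXXXXXX"
  byte 2: read out[5]='X', append. Buffer now: "NXXXXXXX"
  byte 3: read out[6]='X', append. Buffer now: "NXXXXXXXX"
  byte 4: read out[7]='X', append. Buffer now: "NXXXXXXXXX"
  byte 5: read out[8]='X', append. Buffer now: "NXXXXXXXXXX"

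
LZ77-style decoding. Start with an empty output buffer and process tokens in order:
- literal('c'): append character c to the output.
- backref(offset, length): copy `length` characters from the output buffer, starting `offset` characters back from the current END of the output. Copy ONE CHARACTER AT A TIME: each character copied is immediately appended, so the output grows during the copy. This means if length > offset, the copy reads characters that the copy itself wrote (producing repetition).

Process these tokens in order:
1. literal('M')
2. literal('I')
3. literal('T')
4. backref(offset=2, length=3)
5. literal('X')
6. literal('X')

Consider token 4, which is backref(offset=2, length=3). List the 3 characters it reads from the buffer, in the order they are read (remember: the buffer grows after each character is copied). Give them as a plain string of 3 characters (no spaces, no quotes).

Answer: ITI

Derivation:
Token 1: literal('M'). Output: "M"
Token 2: literal('I'). Output: "MI"
Token 3: literal('T'). Output: "MIT"
Token 4: backref(off=2, len=3). Buffer before: "MIT" (len 3)
  byte 1: read out[1]='I', append. Buffer now: "MITI"
  byte 2: read out[2]='T', append. Buffer now: "MITIT"
  byte 3: read out[3]='I', append. Buffer now: "MITITI"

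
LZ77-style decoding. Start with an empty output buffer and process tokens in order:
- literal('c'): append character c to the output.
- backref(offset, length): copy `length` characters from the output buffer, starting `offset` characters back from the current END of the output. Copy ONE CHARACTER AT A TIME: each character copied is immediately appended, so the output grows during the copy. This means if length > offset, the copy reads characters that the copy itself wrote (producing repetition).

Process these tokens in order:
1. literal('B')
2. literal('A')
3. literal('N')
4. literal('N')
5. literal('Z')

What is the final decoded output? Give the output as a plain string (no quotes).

Answer: BANNZ

Derivation:
Token 1: literal('B'). Output: "B"
Token 2: literal('A'). Output: "BA"
Token 3: literal('N'). Output: "BAN"
Token 4: literal('N'). Output: "BANN"
Token 5: literal('Z'). Output: "BANNZ"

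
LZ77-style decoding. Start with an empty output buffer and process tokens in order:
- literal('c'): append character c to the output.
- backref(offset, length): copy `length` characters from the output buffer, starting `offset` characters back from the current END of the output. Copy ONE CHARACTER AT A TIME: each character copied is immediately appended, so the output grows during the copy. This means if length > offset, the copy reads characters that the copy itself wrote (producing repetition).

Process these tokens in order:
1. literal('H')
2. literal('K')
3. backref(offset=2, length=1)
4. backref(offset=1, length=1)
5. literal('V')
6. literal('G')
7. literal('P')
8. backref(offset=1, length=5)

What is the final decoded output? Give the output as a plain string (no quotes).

Token 1: literal('H'). Output: "H"
Token 2: literal('K'). Output: "HK"
Token 3: backref(off=2, len=1). Copied 'H' from pos 0. Output: "HKH"
Token 4: backref(off=1, len=1). Copied 'H' from pos 2. Output: "HKHH"
Token 5: literal('V'). Output: "HKHHV"
Token 6: literal('G'). Output: "HKHHVG"
Token 7: literal('P'). Output: "HKHHVGP"
Token 8: backref(off=1, len=5) (overlapping!). Copied 'PPPPP' from pos 6. Output: "HKHHVGPPPPPP"

Answer: HKHHVGPPPPPP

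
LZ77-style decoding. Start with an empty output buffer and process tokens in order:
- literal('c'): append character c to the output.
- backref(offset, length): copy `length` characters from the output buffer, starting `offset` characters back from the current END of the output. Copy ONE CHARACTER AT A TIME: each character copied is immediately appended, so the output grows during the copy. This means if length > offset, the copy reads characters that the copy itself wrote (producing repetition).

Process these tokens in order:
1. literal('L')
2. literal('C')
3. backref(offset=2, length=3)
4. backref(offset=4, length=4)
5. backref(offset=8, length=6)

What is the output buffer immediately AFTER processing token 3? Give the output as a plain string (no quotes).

Answer: LCLCL

Derivation:
Token 1: literal('L'). Output: "L"
Token 2: literal('C'). Output: "LC"
Token 3: backref(off=2, len=3) (overlapping!). Copied 'LCL' from pos 0. Output: "LCLCL"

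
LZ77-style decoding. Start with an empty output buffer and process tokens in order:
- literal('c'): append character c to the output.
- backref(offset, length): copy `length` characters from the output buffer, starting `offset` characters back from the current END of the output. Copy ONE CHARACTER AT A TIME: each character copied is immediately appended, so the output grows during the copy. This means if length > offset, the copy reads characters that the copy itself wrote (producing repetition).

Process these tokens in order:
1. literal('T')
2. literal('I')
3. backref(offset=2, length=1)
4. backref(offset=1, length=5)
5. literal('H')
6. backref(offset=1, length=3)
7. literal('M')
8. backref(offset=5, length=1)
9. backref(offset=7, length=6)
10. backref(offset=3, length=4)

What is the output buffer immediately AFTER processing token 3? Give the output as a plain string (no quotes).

Answer: TIT

Derivation:
Token 1: literal('T'). Output: "T"
Token 2: literal('I'). Output: "TI"
Token 3: backref(off=2, len=1). Copied 'T' from pos 0. Output: "TIT"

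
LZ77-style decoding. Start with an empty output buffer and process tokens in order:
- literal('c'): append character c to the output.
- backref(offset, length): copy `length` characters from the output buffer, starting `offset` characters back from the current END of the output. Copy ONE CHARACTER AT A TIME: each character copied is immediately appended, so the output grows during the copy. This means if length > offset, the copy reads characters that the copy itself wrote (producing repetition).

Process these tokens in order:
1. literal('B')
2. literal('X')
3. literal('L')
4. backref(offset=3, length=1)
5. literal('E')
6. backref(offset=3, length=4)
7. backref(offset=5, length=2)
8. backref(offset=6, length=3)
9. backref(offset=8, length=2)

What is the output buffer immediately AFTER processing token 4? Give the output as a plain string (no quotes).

Token 1: literal('B'). Output: "B"
Token 2: literal('X'). Output: "BX"
Token 3: literal('L'). Output: "BXL"
Token 4: backref(off=3, len=1). Copied 'B' from pos 0. Output: "BXLB"

Answer: BXLB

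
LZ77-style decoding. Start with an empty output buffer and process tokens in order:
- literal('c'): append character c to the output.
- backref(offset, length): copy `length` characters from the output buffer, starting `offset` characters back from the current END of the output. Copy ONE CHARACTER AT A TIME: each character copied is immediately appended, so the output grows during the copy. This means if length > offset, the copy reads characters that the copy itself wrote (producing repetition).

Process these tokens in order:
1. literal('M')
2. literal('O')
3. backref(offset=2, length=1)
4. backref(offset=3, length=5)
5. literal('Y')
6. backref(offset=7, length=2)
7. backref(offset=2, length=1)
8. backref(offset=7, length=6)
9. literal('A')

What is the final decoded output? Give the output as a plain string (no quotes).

Answer: MOMMOMMOYMMMMMOYMMA

Derivation:
Token 1: literal('M'). Output: "M"
Token 2: literal('O'). Output: "MO"
Token 3: backref(off=2, len=1). Copied 'M' from pos 0. Output: "MOM"
Token 4: backref(off=3, len=5) (overlapping!). Copied 'MOMMO' from pos 0. Output: "MOMMOMMO"
Token 5: literal('Y'). Output: "MOMMOMMOY"
Token 6: backref(off=7, len=2). Copied 'MM' from pos 2. Output: "MOMMOMMOYMM"
Token 7: backref(off=2, len=1). Copied 'M' from pos 9. Output: "MOMMOMMOYMMM"
Token 8: backref(off=7, len=6). Copied 'MMOYMM' from pos 5. Output: "MOMMOMMOYMMMMMOYMM"
Token 9: literal('A'). Output: "MOMMOMMOYMMMMMOYMMA"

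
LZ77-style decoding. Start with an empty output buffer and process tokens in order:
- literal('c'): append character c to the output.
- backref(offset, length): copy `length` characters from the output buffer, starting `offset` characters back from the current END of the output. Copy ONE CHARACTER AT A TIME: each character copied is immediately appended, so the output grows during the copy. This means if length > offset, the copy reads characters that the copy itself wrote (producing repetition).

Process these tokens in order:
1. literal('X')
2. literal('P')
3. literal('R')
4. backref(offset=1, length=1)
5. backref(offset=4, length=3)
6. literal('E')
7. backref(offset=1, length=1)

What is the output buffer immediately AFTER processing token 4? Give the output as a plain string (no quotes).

Token 1: literal('X'). Output: "X"
Token 2: literal('P'). Output: "XP"
Token 3: literal('R'). Output: "XPR"
Token 4: backref(off=1, len=1). Copied 'R' from pos 2. Output: "XPRR"

Answer: XPRR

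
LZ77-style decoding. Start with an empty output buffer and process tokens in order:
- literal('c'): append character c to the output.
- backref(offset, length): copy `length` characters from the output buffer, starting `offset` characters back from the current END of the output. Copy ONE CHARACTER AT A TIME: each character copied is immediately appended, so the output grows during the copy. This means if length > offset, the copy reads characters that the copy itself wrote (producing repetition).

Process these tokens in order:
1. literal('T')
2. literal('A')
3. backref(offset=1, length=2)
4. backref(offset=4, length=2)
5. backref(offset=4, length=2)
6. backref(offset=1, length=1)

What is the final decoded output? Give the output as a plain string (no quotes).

Answer: TAAATAAAA

Derivation:
Token 1: literal('T'). Output: "T"
Token 2: literal('A'). Output: "TA"
Token 3: backref(off=1, len=2) (overlapping!). Copied 'AA' from pos 1. Output: "TAAA"
Token 4: backref(off=4, len=2). Copied 'TA' from pos 0. Output: "TAAATA"
Token 5: backref(off=4, len=2). Copied 'AA' from pos 2. Output: "TAAATAAA"
Token 6: backref(off=1, len=1). Copied 'A' from pos 7. Output: "TAAATAAAA"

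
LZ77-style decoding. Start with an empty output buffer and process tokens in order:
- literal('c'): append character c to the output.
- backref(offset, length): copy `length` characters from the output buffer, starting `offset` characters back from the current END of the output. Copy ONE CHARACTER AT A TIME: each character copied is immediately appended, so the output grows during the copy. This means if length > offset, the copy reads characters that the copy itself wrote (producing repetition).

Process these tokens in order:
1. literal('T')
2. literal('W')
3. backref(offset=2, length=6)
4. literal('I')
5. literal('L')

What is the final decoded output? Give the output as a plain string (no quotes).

Answer: TWTWTWTWIL

Derivation:
Token 1: literal('T'). Output: "T"
Token 2: literal('W'). Output: "TW"
Token 3: backref(off=2, len=6) (overlapping!). Copied 'TWTWTW' from pos 0. Output: "TWTWTWTW"
Token 4: literal('I'). Output: "TWTWTWTWI"
Token 5: literal('L'). Output: "TWTWTWTWIL"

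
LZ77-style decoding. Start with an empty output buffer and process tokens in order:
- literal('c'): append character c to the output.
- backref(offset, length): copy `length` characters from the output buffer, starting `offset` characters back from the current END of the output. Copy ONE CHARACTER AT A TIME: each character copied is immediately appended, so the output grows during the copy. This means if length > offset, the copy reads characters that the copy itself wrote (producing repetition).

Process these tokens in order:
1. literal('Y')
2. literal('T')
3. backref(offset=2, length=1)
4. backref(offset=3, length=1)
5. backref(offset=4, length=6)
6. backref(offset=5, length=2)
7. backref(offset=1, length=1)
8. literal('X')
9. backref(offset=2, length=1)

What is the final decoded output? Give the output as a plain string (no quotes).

Answer: YTYYYTYYYTTYYXY

Derivation:
Token 1: literal('Y'). Output: "Y"
Token 2: literal('T'). Output: "YT"
Token 3: backref(off=2, len=1). Copied 'Y' from pos 0. Output: "YTY"
Token 4: backref(off=3, len=1). Copied 'Y' from pos 0. Output: "YTYY"
Token 5: backref(off=4, len=6) (overlapping!). Copied 'YTYYYT' from pos 0. Output: "YTYYYTYYYT"
Token 6: backref(off=5, len=2). Copied 'TY' from pos 5. Output: "YTYYYTYYYTTY"
Token 7: backref(off=1, len=1). Copied 'Y' from pos 11. Output: "YTYYYTYYYTTYY"
Token 8: literal('X'). Output: "YTYYYTYYYTTYYX"
Token 9: backref(off=2, len=1). Copied 'Y' from pos 12. Output: "YTYYYTYYYTTYYXY"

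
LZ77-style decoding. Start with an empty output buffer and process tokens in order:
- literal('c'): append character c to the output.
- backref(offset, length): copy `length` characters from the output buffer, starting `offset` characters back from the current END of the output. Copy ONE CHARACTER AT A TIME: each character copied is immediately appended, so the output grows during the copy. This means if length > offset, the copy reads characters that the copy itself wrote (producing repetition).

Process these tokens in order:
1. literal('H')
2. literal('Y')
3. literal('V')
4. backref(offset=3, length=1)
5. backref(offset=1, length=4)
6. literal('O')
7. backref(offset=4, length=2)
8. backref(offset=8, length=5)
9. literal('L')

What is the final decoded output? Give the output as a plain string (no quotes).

Answer: HYVHHHHHOHHHHHHHL

Derivation:
Token 1: literal('H'). Output: "H"
Token 2: literal('Y'). Output: "HY"
Token 3: literal('V'). Output: "HYV"
Token 4: backref(off=3, len=1). Copied 'H' from pos 0. Output: "HYVH"
Token 5: backref(off=1, len=4) (overlapping!). Copied 'HHHH' from pos 3. Output: "HYVHHHHH"
Token 6: literal('O'). Output: "HYVHHHHHO"
Token 7: backref(off=4, len=2). Copied 'HH' from pos 5. Output: "HYVHHHHHOHH"
Token 8: backref(off=8, len=5). Copied 'HHHHH' from pos 3. Output: "HYVHHHHHOHHHHHHH"
Token 9: literal('L'). Output: "HYVHHHHHOHHHHHHHL"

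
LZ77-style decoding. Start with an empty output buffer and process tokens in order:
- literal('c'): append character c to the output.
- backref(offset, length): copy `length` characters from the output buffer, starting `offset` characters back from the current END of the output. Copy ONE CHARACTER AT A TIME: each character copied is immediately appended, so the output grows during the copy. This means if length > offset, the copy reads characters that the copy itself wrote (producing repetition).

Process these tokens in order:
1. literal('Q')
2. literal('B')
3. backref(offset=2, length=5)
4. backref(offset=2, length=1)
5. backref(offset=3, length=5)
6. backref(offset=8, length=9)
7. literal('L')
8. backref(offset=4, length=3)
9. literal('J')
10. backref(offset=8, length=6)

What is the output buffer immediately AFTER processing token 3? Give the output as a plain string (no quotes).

Answer: QBQBQBQ

Derivation:
Token 1: literal('Q'). Output: "Q"
Token 2: literal('B'). Output: "QB"
Token 3: backref(off=2, len=5) (overlapping!). Copied 'QBQBQ' from pos 0. Output: "QBQBQBQ"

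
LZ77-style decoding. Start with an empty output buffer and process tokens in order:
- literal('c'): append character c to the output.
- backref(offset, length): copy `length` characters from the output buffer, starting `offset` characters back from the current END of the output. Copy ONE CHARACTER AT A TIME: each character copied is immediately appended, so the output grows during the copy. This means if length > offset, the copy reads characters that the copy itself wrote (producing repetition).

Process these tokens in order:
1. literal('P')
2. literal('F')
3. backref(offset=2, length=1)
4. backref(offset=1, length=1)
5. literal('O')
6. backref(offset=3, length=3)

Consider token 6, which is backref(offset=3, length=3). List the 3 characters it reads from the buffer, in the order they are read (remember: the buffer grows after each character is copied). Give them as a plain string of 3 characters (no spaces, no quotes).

Token 1: literal('P'). Output: "P"
Token 2: literal('F'). Output: "PF"
Token 3: backref(off=2, len=1). Copied 'P' from pos 0. Output: "PFP"
Token 4: backref(off=1, len=1). Copied 'P' from pos 2. Output: "PFPP"
Token 5: literal('O'). Output: "PFPPO"
Token 6: backref(off=3, len=3). Buffer before: "PFPPO" (len 5)
  byte 1: read out[2]='P', append. Buffer now: "PFPPOP"
  byte 2: read out[3]='P', append. Buffer now: "PFPPOPP"
  byte 3: read out[4]='O', append. Buffer now: "PFPPOPPO"

Answer: PPO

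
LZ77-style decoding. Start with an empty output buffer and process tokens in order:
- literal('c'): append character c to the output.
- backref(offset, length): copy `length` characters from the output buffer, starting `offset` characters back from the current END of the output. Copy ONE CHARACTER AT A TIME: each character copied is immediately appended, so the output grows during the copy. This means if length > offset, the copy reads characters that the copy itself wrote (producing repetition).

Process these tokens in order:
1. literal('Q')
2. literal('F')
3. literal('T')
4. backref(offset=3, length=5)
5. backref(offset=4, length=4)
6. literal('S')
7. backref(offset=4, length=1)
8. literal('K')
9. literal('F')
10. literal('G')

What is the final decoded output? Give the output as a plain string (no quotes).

Token 1: literal('Q'). Output: "Q"
Token 2: literal('F'). Output: "QF"
Token 3: literal('T'). Output: "QFT"
Token 4: backref(off=3, len=5) (overlapping!). Copied 'QFTQF' from pos 0. Output: "QFTQFTQF"
Token 5: backref(off=4, len=4). Copied 'FTQF' from pos 4. Output: "QFTQFTQFFTQF"
Token 6: literal('S'). Output: "QFTQFTQFFTQFS"
Token 7: backref(off=4, len=1). Copied 'T' from pos 9. Output: "QFTQFTQFFTQFST"
Token 8: literal('K'). Output: "QFTQFTQFFTQFSTK"
Token 9: literal('F'). Output: "QFTQFTQFFTQFSTKF"
Token 10: literal('G'). Output: "QFTQFTQFFTQFSTKFG"

Answer: QFTQFTQFFTQFSTKFG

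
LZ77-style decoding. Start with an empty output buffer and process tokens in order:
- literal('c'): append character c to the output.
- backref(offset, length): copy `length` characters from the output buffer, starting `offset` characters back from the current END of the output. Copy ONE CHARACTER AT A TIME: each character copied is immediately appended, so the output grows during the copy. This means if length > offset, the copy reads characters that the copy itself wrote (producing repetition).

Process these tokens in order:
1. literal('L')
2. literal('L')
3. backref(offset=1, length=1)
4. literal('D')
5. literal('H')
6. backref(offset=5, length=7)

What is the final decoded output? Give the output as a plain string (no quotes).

Answer: LLLDHLLLDHLL

Derivation:
Token 1: literal('L'). Output: "L"
Token 2: literal('L'). Output: "LL"
Token 3: backref(off=1, len=1). Copied 'L' from pos 1. Output: "LLL"
Token 4: literal('D'). Output: "LLLD"
Token 5: literal('H'). Output: "LLLDH"
Token 6: backref(off=5, len=7) (overlapping!). Copied 'LLLDHLL' from pos 0. Output: "LLLDHLLLDHLL"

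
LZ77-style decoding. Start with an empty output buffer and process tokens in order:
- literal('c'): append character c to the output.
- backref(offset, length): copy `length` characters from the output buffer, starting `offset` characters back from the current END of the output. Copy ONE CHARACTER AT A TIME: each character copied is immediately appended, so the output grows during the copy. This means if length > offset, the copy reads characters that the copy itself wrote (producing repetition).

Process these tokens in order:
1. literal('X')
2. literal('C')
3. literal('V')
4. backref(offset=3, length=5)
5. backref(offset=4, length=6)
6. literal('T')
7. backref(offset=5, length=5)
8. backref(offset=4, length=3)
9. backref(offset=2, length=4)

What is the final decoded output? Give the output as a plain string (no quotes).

Answer: XCVXCVXCCVXCCVTXCCVTCCVCVCV

Derivation:
Token 1: literal('X'). Output: "X"
Token 2: literal('C'). Output: "XC"
Token 3: literal('V'). Output: "XCV"
Token 4: backref(off=3, len=5) (overlapping!). Copied 'XCVXC' from pos 0. Output: "XCVXCVXC"
Token 5: backref(off=4, len=6) (overlapping!). Copied 'CVXCCV' from pos 4. Output: "XCVXCVXCCVXCCV"
Token 6: literal('T'). Output: "XCVXCVXCCVXCCVT"
Token 7: backref(off=5, len=5). Copied 'XCCVT' from pos 10. Output: "XCVXCVXCCVXCCVTXCCVT"
Token 8: backref(off=4, len=3). Copied 'CCV' from pos 16. Output: "XCVXCVXCCVXCCVTXCCVTCCV"
Token 9: backref(off=2, len=4) (overlapping!). Copied 'CVCV' from pos 21. Output: "XCVXCVXCCVXCCVTXCCVTCCVCVCV"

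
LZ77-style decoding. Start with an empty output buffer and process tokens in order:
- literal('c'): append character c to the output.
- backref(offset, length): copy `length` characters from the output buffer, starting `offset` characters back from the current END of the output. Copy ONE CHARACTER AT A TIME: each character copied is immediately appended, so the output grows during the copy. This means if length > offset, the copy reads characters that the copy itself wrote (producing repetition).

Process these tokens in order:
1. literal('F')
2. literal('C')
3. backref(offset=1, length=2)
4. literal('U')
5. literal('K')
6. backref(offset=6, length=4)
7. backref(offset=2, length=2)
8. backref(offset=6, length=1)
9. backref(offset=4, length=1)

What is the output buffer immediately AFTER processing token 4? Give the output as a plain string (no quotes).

Token 1: literal('F'). Output: "F"
Token 2: literal('C'). Output: "FC"
Token 3: backref(off=1, len=2) (overlapping!). Copied 'CC' from pos 1. Output: "FCCC"
Token 4: literal('U'). Output: "FCCCU"

Answer: FCCCU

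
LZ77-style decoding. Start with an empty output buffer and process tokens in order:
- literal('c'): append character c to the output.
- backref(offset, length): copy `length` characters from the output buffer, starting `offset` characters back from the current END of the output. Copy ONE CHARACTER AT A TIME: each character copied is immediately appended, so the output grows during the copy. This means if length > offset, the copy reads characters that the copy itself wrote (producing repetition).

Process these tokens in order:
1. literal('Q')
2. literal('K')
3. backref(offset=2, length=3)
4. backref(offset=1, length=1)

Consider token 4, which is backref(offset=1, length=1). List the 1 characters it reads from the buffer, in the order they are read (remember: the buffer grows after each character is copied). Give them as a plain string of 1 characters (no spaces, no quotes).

Token 1: literal('Q'). Output: "Q"
Token 2: literal('K'). Output: "QK"
Token 3: backref(off=2, len=3) (overlapping!). Copied 'QKQ' from pos 0. Output: "QKQKQ"
Token 4: backref(off=1, len=1). Buffer before: "QKQKQ" (len 5)
  byte 1: read out[4]='Q', append. Buffer now: "QKQKQQ"

Answer: Q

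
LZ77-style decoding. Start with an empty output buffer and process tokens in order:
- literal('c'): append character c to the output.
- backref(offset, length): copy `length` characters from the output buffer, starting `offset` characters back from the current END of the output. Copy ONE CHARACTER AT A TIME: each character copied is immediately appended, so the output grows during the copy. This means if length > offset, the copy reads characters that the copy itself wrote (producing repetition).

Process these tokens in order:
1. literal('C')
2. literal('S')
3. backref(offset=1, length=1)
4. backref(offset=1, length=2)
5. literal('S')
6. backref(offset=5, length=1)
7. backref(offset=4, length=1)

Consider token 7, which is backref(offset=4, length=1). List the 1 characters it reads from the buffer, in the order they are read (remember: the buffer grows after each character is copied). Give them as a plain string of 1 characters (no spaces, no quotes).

Answer: S

Derivation:
Token 1: literal('C'). Output: "C"
Token 2: literal('S'). Output: "CS"
Token 3: backref(off=1, len=1). Copied 'S' from pos 1. Output: "CSS"
Token 4: backref(off=1, len=2) (overlapping!). Copied 'SS' from pos 2. Output: "CSSSS"
Token 5: literal('S'). Output: "CSSSSS"
Token 6: backref(off=5, len=1). Copied 'S' from pos 1. Output: "CSSSSSS"
Token 7: backref(off=4, len=1). Buffer before: "CSSSSSS" (len 7)
  byte 1: read out[3]='S', append. Buffer now: "CSSSSSSS"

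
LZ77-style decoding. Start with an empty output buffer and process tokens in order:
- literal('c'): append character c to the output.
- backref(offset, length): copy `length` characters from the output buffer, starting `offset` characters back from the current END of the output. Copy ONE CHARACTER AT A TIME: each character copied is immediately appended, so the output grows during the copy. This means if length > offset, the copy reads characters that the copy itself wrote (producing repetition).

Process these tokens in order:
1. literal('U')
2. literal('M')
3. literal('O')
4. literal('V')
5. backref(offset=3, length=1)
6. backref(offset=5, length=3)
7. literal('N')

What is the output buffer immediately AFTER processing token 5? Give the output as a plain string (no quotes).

Answer: UMOVM

Derivation:
Token 1: literal('U'). Output: "U"
Token 2: literal('M'). Output: "UM"
Token 3: literal('O'). Output: "UMO"
Token 4: literal('V'). Output: "UMOV"
Token 5: backref(off=3, len=1). Copied 'M' from pos 1. Output: "UMOVM"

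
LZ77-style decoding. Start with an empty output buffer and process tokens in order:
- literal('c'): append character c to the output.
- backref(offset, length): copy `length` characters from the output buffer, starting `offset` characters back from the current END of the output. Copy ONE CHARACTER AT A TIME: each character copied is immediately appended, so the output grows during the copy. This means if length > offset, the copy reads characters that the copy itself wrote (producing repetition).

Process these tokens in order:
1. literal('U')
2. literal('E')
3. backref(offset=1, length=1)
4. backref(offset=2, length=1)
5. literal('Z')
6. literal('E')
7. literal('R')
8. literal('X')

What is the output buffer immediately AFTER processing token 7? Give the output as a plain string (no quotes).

Token 1: literal('U'). Output: "U"
Token 2: literal('E'). Output: "UE"
Token 3: backref(off=1, len=1). Copied 'E' from pos 1. Output: "UEE"
Token 4: backref(off=2, len=1). Copied 'E' from pos 1. Output: "UEEE"
Token 5: literal('Z'). Output: "UEEEZ"
Token 6: literal('E'). Output: "UEEEZE"
Token 7: literal('R'). Output: "UEEEZER"

Answer: UEEEZER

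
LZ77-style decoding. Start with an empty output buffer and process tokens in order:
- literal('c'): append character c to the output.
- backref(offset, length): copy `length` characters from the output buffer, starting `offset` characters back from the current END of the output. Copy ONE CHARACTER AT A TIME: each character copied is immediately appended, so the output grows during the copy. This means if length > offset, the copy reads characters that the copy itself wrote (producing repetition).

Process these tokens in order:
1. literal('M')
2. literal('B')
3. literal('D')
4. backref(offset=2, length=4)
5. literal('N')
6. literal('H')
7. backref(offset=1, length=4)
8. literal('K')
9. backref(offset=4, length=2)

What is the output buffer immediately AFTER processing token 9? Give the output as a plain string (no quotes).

Answer: MBDBDBDNHHHHHKHH

Derivation:
Token 1: literal('M'). Output: "M"
Token 2: literal('B'). Output: "MB"
Token 3: literal('D'). Output: "MBD"
Token 4: backref(off=2, len=4) (overlapping!). Copied 'BDBD' from pos 1. Output: "MBDBDBD"
Token 5: literal('N'). Output: "MBDBDBDN"
Token 6: literal('H'). Output: "MBDBDBDNH"
Token 7: backref(off=1, len=4) (overlapping!). Copied 'HHHH' from pos 8. Output: "MBDBDBDNHHHHH"
Token 8: literal('K'). Output: "MBDBDBDNHHHHHK"
Token 9: backref(off=4, len=2). Copied 'HH' from pos 10. Output: "MBDBDBDNHHHHHKHH"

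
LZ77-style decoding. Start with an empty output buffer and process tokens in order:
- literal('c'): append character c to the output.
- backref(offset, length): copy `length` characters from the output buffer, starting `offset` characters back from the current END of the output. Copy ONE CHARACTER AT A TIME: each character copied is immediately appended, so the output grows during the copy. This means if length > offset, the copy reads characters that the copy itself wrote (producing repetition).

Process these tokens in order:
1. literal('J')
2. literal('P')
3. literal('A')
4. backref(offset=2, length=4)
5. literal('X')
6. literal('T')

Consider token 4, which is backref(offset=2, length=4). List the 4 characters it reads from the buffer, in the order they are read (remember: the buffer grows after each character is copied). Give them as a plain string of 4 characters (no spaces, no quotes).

Token 1: literal('J'). Output: "J"
Token 2: literal('P'). Output: "JP"
Token 3: literal('A'). Output: "JPA"
Token 4: backref(off=2, len=4). Buffer before: "JPA" (len 3)
  byte 1: read out[1]='P', append. Buffer now: "JPAP"
  byte 2: read out[2]='A', append. Buffer now: "JPAPA"
  byte 3: read out[3]='P', append. Buffer now: "JPAPAP"
  byte 4: read out[4]='A', append. Buffer now: "JPAPAPA"

Answer: PAPA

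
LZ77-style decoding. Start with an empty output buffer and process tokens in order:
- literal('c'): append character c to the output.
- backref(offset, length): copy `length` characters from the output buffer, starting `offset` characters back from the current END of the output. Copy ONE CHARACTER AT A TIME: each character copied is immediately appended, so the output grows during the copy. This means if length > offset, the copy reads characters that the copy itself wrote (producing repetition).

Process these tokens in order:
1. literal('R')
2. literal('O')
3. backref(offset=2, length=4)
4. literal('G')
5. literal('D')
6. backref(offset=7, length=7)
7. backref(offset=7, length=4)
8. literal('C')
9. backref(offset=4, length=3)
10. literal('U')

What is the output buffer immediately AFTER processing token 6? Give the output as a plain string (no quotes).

Answer: ROROROGDOROROGD

Derivation:
Token 1: literal('R'). Output: "R"
Token 2: literal('O'). Output: "RO"
Token 3: backref(off=2, len=4) (overlapping!). Copied 'RORO' from pos 0. Output: "RORORO"
Token 4: literal('G'). Output: "ROROROG"
Token 5: literal('D'). Output: "ROROROGD"
Token 6: backref(off=7, len=7). Copied 'OROROGD' from pos 1. Output: "ROROROGDOROROGD"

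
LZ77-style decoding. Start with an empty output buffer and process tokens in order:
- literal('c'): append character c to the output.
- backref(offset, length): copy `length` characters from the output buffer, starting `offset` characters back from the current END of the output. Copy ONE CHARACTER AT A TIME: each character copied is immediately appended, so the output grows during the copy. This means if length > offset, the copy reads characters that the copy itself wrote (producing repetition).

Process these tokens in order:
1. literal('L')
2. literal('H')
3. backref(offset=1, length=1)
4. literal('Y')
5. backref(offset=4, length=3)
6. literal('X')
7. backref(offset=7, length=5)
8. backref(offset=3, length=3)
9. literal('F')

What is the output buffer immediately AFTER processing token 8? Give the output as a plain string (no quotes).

Token 1: literal('L'). Output: "L"
Token 2: literal('H'). Output: "LH"
Token 3: backref(off=1, len=1). Copied 'H' from pos 1. Output: "LHH"
Token 4: literal('Y'). Output: "LHHY"
Token 5: backref(off=4, len=3). Copied 'LHH' from pos 0. Output: "LHHYLHH"
Token 6: literal('X'). Output: "LHHYLHHX"
Token 7: backref(off=7, len=5). Copied 'HHYLH' from pos 1. Output: "LHHYLHHXHHYLH"
Token 8: backref(off=3, len=3). Copied 'YLH' from pos 10. Output: "LHHYLHHXHHYLHYLH"

Answer: LHHYLHHXHHYLHYLH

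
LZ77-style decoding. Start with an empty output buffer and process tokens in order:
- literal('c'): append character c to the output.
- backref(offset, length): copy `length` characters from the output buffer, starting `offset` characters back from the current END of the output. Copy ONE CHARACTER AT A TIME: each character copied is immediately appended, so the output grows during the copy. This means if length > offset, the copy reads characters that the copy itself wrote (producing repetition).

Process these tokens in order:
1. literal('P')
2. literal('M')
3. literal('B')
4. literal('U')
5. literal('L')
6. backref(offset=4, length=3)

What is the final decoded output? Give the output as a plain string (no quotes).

Answer: PMBULMBU

Derivation:
Token 1: literal('P'). Output: "P"
Token 2: literal('M'). Output: "PM"
Token 3: literal('B'). Output: "PMB"
Token 4: literal('U'). Output: "PMBU"
Token 5: literal('L'). Output: "PMBUL"
Token 6: backref(off=4, len=3). Copied 'MBU' from pos 1. Output: "PMBULMBU"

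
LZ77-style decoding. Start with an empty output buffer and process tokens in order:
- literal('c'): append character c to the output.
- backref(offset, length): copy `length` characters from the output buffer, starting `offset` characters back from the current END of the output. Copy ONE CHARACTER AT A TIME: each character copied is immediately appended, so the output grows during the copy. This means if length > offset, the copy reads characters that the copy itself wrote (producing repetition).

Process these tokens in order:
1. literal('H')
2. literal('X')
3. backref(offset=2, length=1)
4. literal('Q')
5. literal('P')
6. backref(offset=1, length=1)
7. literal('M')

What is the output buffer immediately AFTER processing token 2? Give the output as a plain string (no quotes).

Token 1: literal('H'). Output: "H"
Token 2: literal('X'). Output: "HX"

Answer: HX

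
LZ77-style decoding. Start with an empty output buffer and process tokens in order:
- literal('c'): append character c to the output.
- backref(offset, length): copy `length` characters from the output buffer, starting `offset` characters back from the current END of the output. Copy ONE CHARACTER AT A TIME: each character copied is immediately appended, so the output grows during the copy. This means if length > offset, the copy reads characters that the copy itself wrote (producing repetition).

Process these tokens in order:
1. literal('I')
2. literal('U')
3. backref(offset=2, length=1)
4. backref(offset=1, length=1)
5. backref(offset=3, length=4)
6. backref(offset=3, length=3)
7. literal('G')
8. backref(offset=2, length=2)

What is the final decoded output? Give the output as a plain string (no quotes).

Answer: IUIIUIIUIIUGUG

Derivation:
Token 1: literal('I'). Output: "I"
Token 2: literal('U'). Output: "IU"
Token 3: backref(off=2, len=1). Copied 'I' from pos 0. Output: "IUI"
Token 4: backref(off=1, len=1). Copied 'I' from pos 2. Output: "IUII"
Token 5: backref(off=3, len=4) (overlapping!). Copied 'UIIU' from pos 1. Output: "IUIIUIIU"
Token 6: backref(off=3, len=3). Copied 'IIU' from pos 5. Output: "IUIIUIIUIIU"
Token 7: literal('G'). Output: "IUIIUIIUIIUG"
Token 8: backref(off=2, len=2). Copied 'UG' from pos 10. Output: "IUIIUIIUIIUGUG"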